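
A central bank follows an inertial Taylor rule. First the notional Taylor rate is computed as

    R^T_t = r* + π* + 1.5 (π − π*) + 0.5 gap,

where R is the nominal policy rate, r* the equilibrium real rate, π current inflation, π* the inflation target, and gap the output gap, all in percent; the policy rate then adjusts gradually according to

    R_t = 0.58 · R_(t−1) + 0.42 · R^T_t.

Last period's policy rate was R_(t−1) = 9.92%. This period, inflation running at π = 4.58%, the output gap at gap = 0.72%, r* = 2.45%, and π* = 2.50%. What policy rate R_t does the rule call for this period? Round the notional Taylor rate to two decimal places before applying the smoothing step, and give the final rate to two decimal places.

R^T_t = 2.45 + 2.50 + 1.5 × (4.58 − 2.50) + 0.5 × 0.72
   = 2.45 + 2.5 + 3.12 + 0.36 = 8.43
R_t = 0.58 × 9.92 + 0.42 × 8.43 = 5.7536 + 3.5406 = 9.29

9.29%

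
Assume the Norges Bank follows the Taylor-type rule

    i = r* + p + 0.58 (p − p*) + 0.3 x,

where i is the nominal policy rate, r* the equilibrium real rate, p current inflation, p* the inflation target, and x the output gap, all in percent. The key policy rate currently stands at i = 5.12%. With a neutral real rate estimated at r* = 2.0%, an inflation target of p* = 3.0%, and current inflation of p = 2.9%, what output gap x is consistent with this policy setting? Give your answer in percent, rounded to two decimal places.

0.3 x = 5.12 − 2.0 − 2.9 − 0.58 × (2.9 − 3.0) = 0.278
x = 0.278 / 0.3 = 0.93

0.93%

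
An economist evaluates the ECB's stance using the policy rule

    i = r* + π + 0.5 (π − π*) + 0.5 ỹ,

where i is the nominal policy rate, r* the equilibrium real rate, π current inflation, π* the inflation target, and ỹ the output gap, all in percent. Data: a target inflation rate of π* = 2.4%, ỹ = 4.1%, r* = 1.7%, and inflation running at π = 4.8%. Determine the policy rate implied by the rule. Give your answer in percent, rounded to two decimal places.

i = 1.7 + 4.8 + 0.5 × (4.8 − 2.4) + 0.5 × 4.1
   = 1.7 + 4.8 + 1.2 + 2.05 = 9.75

9.75%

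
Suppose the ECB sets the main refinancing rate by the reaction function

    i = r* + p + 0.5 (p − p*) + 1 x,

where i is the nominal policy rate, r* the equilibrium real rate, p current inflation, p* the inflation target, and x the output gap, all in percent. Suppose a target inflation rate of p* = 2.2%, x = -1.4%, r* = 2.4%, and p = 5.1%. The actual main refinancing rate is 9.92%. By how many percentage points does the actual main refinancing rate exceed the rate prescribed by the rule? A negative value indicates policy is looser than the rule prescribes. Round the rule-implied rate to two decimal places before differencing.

2.37 pp

i = 2.4 + 5.1 + 0.5 × (5.1 − 2.2) + 1 × (-1.4)
   = 2.4 + 5.1 + 1.45 − 1.4 = 7.55
Deviation = 9.92 − 7.55 = 2.37 pp.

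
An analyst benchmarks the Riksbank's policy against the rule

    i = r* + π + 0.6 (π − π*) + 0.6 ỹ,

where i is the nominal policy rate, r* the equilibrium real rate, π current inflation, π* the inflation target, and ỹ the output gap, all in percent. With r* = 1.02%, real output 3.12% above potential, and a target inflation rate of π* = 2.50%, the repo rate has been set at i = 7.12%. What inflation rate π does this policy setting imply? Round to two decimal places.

Output 3.12% above potential → ỹ = 3.12.
Collecting π: i = r* + (1 + 0.6) π − 0.6 π* + 0.6 ỹ
1.6 π = 7.12 − 1.02 + 0.6 × 2.50 − 0.6 × 3.12 = 5.728
π = 5.728 / 1.6 = 3.58

3.58%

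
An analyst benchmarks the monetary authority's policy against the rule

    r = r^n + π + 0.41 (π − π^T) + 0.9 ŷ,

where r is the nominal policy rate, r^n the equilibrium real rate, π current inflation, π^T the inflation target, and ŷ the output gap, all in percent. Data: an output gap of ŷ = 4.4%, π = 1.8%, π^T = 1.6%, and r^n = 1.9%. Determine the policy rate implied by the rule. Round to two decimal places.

7.74%

r = 1.9 + 1.8 + 0.41 × (1.8 − 1.6) + 0.9 × 4.4
   = 1.9 + 1.8 + 0.082 + 3.96 = 7.74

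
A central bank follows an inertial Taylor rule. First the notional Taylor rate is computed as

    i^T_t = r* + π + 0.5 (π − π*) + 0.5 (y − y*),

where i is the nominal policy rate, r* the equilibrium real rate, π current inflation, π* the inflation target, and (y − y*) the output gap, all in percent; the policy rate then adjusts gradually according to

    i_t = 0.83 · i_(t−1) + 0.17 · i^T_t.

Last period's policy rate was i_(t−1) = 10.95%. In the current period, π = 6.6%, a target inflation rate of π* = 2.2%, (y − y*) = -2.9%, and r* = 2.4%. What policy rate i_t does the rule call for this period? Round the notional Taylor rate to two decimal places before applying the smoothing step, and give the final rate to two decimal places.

i^T_t = 2.4 + 6.6 + 0.5 × (6.6 − 2.2) + 0.5 × (-2.9)
   = 2.4 + 6.6 + 2.2 − 1.45 = 9.75
i_t = 0.83 × 10.95 + 0.17 × 9.75 = 9.0885 + 1.6575 = 10.75

10.75%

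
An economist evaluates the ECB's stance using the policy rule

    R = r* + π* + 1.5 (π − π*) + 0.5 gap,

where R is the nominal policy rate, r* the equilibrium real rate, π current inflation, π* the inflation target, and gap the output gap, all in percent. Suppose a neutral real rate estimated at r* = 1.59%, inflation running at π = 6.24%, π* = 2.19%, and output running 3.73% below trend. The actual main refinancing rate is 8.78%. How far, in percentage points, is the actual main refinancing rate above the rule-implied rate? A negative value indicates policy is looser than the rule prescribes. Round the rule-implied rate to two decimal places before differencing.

0.79 pp

Output 3.73% below potential → gap = -3.73.
R = 1.59 + 2.19 + 1.5 × (6.24 − 2.19) + 0.5 × (-3.73)
   = 1.59 + 2.19 + 6.075 − 1.865 = 7.99
Deviation = 8.78 − 7.99 = 0.79 pp.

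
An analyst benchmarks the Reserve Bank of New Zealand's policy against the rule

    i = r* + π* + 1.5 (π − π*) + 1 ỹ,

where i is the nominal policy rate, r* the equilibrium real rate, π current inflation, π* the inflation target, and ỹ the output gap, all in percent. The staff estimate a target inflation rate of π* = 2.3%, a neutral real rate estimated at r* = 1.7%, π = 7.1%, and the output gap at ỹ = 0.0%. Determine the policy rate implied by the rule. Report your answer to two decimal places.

i = 1.7 + 2.3 + 1.5 × (7.1 − 2.3) + 1 × 0.0
   = 1.7 + 2.3 + 7.2 + 0 = 11.20

11.20%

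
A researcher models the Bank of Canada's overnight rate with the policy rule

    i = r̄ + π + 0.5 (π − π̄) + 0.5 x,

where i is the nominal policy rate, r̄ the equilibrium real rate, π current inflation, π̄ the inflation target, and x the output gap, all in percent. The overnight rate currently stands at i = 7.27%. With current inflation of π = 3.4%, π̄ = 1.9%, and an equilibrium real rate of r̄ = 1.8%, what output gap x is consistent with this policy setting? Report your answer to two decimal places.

2.64%

0.5 x = 7.27 − 1.8 − 3.4 − 0.5 × (3.4 − 1.9) = 1.32
x = 1.32 / 0.5 = 2.64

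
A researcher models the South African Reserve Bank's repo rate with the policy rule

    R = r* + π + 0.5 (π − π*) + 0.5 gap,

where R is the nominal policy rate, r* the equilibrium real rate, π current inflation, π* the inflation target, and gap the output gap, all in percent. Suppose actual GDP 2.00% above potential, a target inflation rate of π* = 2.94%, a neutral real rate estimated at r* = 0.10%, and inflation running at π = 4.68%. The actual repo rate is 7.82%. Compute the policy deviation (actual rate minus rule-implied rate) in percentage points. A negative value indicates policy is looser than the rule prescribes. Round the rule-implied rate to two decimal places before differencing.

Output 2.00% above potential → gap = 2.00.
R = 0.10 + 4.68 + 0.5 × (4.68 − 2.94) + 0.5 × 2.00
   = 0.10 + 4.68 + 0.87 + 1 = 6.65
Deviation = 7.82 − 6.65 = 1.17 pp.

1.17 pp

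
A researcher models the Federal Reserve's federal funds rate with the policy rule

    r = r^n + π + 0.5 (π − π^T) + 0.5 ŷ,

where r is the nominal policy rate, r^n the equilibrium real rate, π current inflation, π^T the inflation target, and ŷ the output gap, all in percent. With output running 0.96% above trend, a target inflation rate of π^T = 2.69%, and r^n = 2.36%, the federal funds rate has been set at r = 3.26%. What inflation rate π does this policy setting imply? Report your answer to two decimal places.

Output 0.96% above potential → ŷ = 0.96.
Collecting π: r = r^n + (1 + 0.5) π − 0.5 π^T + 0.5 ŷ
1.5 π = 3.26 − 2.36 + 0.5 × 2.69 − 0.5 × 0.96 = 1.765
π = 1.765 / 1.5 = 1.18

1.18%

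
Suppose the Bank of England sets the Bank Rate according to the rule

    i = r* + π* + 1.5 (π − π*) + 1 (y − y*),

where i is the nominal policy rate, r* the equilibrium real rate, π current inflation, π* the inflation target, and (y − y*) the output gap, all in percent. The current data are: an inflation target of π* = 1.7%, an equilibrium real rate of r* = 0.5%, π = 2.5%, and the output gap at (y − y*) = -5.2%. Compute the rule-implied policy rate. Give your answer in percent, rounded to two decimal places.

-1.80%

i = 0.5 + 1.7 + 1.5 × (2.5 − 1.7) + 1 × (-5.2)
   = 0.5 + 1.7 + 1.2 − 5.2 = -1.80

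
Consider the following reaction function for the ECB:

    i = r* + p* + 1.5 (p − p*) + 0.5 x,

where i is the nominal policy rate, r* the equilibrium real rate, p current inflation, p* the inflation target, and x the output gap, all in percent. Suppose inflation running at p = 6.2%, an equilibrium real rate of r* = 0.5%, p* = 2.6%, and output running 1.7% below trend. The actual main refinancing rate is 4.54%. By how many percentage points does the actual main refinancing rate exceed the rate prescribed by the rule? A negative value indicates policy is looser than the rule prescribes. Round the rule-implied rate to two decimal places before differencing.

Output 1.7% below potential → x = -1.7.
i = 0.5 + 2.6 + 1.5 × (6.2 − 2.6) + 0.5 × (-1.7)
   = 0.5 + 2.6 + 5.4 − 0.85 = 7.65
Deviation = 4.54 − 7.65 = -3.11 pp.

-3.11 pp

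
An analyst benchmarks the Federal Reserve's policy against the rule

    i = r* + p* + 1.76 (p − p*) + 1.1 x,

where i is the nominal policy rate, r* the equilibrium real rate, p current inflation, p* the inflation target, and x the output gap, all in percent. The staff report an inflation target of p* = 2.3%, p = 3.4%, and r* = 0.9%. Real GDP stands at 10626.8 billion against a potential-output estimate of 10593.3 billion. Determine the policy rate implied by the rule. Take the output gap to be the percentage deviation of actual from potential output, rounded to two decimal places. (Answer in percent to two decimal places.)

Output gap = 100 × (10626.8 − 10593.3) / 10593.3 = 0.32%.
i = 0.90 + 2.30 + 1.76 × (3.40 − 2.30) + 1.1 × 0.32
   = 0.90 + 2.3 + 1.936 + 0.352 = 5.49

5.49%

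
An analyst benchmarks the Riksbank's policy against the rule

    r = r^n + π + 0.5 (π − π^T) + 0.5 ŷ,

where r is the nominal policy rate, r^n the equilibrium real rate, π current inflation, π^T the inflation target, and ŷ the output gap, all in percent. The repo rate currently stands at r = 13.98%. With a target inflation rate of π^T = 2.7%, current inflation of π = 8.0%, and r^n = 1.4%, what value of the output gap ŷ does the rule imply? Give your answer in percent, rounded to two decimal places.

0.5 ŷ = 13.98 − 1.4 − 8.0 − 0.5 × (8.0 − 2.7) = 1.93
ŷ = 1.93 / 0.5 = 3.86

3.86%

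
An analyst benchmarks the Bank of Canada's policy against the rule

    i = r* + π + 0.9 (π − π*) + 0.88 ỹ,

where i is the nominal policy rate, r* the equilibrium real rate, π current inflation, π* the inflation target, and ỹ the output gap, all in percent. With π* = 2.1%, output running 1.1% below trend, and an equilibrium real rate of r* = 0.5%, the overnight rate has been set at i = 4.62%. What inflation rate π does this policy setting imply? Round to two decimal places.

3.67%

Output 1.1% below potential → ỹ = -1.1.
Collecting π: i = r* + (1 + 0.9) π − 0.9 π* + 0.88 ỹ
1.9 π = 4.62 − 0.5 + 0.9 × 2.1 − 0.88 × (-1.1) = 6.978
π = 6.978 / 1.9 = 3.67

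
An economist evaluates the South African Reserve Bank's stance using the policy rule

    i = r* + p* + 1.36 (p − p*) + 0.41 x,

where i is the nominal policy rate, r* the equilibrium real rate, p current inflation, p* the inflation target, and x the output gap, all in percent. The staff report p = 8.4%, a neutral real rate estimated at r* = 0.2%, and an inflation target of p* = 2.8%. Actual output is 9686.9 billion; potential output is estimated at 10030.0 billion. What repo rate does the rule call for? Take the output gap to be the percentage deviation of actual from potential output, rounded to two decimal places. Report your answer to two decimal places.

9.21%

Output gap = 100 × (9686.9 − 10030.0) / 10030.0 = -3.42%.
i = 0.20 + 2.80 + 1.36 × (8.40 − 2.80) + 0.41 × (-3.42)
   = 0.20 + 2.8 + 7.616 − 1.4022 = 9.21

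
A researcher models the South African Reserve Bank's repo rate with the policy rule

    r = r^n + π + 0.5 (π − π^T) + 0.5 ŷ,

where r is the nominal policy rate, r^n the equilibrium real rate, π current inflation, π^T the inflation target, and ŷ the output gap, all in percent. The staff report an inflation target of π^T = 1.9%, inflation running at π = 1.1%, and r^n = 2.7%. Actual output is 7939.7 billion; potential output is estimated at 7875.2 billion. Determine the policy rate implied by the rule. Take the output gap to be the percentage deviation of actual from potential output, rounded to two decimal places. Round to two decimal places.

Output gap = 100 × (7939.7 − 7875.2) / 7875.2 = 0.82%.
r = 2.70 + 1.10 + 0.5 × (1.10 − 1.90) + 0.5 × 0.82
   = 2.70 + 1.1 − 0.4 + 0.41 = 3.81

3.81%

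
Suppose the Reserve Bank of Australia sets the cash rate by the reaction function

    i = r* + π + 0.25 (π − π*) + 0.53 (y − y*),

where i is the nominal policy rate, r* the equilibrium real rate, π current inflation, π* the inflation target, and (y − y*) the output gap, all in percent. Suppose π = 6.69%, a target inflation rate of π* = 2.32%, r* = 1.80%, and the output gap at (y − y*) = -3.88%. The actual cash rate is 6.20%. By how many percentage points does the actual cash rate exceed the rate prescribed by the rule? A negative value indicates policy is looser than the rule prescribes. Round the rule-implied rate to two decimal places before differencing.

i = 1.80 + 6.69 + 0.25 × (6.69 − 2.32) + 0.53 × (-3.88)
   = 1.80 + 6.69 + 1.0925 − 2.0564 = 7.53
Deviation = 6.20 − 7.53 = -1.33 pp.

-1.33 pp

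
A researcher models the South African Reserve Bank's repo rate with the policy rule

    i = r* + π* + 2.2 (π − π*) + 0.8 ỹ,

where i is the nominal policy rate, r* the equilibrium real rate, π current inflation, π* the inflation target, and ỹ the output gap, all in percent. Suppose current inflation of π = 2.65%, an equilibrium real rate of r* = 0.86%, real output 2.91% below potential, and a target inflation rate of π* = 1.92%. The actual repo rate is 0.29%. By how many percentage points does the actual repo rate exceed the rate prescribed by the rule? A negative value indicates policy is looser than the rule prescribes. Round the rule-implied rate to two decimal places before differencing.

Output 2.91% below potential → ỹ = -2.91.
i = 0.86 + 1.92 + 2.2 × (2.65 − 1.92) + 0.8 × (-2.91)
   = 0.86 + 1.92 + 1.606 − 2.328 = 2.06
Deviation = 0.29 − 2.06 = -1.77 pp.

-1.77 pp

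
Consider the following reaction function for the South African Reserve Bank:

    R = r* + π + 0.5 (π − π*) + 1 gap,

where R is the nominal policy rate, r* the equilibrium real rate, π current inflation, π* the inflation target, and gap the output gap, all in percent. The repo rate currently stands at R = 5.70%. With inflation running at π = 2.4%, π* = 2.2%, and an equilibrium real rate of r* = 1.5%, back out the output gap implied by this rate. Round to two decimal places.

1.70%

1 gap = 5.70 − 1.5 − 2.4 − 0.5 × (2.4 − 2.2) = 1.7
gap = 1.7 / 1 = 1.70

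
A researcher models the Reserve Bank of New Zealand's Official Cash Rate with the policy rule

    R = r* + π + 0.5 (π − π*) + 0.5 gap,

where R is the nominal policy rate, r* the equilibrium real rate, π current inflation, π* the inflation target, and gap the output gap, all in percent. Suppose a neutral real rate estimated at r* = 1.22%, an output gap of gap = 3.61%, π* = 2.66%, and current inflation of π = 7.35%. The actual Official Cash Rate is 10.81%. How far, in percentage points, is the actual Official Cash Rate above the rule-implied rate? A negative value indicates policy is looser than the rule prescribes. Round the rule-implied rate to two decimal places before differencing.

R = 1.22 + 7.35 + 0.5 × (7.35 − 2.66) + 0.5 × 3.61
   = 1.22 + 7.35 + 2.345 + 1.805 = 12.72
Deviation = 10.81 − 12.72 = -1.91 pp.

-1.91 pp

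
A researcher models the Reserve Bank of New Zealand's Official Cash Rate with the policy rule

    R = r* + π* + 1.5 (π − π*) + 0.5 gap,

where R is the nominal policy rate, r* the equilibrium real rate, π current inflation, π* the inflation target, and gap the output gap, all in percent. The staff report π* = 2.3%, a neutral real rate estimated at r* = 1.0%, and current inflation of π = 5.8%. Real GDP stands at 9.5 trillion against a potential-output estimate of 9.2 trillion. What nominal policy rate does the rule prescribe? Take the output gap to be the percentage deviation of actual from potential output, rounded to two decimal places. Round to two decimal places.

Output gap = 100 × (9.5 − 9.2) / 9.2 = 3.26%.
R = 1.00 + 2.30 + 1.5 × (5.80 − 2.30) + 0.5 × 3.26
   = 1.00 + 2.3 + 5.25 + 1.63 = 10.18

10.18%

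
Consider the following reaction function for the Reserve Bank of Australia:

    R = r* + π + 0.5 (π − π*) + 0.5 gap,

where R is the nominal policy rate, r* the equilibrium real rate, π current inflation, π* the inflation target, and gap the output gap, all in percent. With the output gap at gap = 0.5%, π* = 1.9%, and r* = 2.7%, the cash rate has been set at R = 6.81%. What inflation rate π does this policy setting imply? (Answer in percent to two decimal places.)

Collecting π: R = r* + (1 + 0.5) π − 0.5 π* + 0.5 gap
1.5 π = 6.81 − 2.7 + 0.5 × 1.9 − 0.5 × 0.5 = 4.81
π = 4.81 / 1.5 = 3.21

3.21%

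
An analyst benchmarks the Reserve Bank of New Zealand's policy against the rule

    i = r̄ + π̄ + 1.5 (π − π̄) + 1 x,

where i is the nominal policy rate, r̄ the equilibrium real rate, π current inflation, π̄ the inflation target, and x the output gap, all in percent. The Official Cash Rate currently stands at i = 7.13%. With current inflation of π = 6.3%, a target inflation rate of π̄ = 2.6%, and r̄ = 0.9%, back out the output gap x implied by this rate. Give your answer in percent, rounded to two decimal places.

1 x = 7.13 − 0.9 − 2.6 − 1.5 × (6.3 − 2.6) = -1.92
x = -1.92 / 1 = -1.92

-1.92%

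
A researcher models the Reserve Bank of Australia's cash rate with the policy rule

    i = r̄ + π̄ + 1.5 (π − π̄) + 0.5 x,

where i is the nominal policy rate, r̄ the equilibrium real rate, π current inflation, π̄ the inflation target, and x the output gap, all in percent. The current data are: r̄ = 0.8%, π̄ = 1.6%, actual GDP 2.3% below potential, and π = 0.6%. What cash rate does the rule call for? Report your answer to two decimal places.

-0.25%

Output 2.3% below potential → x = -2.3.
i = 0.8 + 1.6 + 1.5 × (0.6 − 1.6) + 0.5 × (-2.3)
   = 0.8 + 1.6 − 1.5 − 1.15 = -0.25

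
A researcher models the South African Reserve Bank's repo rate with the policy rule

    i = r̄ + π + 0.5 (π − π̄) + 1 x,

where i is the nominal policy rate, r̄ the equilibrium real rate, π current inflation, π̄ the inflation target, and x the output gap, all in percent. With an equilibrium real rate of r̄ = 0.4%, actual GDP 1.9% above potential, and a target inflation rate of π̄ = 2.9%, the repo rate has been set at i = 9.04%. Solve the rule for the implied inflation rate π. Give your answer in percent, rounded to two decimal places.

Output 1.9% above potential → x = 1.9.
Collecting π: i = r̄ + (1 + 0.5) π − 0.5 π̄ + 1 x
1.5 π = 9.04 − 0.4 + 0.5 × 2.9 − 1 × 1.9 = 8.19
π = 8.19 / 1.5 = 5.46

5.46%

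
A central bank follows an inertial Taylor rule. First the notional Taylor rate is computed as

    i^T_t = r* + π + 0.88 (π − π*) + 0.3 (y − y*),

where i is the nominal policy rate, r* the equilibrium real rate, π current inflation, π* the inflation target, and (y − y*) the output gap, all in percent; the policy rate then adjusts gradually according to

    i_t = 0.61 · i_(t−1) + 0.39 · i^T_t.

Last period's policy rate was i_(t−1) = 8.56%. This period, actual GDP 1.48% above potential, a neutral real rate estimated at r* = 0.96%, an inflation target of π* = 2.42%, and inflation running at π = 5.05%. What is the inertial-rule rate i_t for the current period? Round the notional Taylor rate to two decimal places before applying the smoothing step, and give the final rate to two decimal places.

Output 1.48% above potential → (y − y*) = 1.48.
i^T_t = 0.96 + 5.05 + 0.88 × (5.05 − 2.42) + 0.3 × 1.48
   = 0.96 + 5.05 + 2.3144 + 0.444 = 8.77
i_t = 0.61 × 8.56 + 0.39 × 8.77 = 5.2216 + 3.4203 = 8.64

8.64%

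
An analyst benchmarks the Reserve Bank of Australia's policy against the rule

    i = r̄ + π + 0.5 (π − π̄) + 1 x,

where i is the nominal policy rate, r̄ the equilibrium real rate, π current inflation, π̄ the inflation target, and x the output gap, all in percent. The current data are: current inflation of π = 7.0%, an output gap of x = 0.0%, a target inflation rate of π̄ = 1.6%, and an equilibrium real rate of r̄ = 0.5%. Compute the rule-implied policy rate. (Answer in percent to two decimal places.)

10.20%

i = 0.5 + 7.0 + 0.5 × (7.0 − 1.6) + 1 × 0.0
   = 0.5 + 7 + 2.7 + 0 = 10.20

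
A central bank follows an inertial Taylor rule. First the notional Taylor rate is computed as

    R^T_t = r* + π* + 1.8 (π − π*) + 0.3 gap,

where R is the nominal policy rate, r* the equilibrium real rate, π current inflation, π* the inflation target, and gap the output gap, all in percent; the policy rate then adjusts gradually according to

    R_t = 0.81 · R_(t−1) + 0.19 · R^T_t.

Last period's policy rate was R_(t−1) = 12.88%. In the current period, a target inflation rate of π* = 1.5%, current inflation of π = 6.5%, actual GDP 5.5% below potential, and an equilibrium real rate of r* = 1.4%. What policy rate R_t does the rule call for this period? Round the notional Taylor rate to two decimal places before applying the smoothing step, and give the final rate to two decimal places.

12.38%

Output 5.5% below potential → gap = -5.5.
R^T_t = 1.4 + 1.5 + 1.8 × (6.5 − 1.5) + 0.3 × (-5.5)
   = 1.4 + 1.5 + 9 − 1.65 = 10.25
R_t = 0.81 × 12.88 + 0.19 × 10.25 = 10.4328 + 1.9475 = 12.38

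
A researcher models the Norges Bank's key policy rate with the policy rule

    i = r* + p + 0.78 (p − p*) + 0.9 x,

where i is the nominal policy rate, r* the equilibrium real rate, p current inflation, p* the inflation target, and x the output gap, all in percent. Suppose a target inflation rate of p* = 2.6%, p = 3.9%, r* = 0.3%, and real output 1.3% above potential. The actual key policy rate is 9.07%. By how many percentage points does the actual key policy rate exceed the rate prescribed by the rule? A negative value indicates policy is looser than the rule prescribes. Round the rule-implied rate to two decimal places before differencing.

2.69 pp

Output 1.3% above potential → x = 1.3.
i = 0.3 + 3.9 + 0.78 × (3.9 − 2.6) + 0.9 × 1.3
   = 0.3 + 3.9 + 1.014 + 1.17 = 6.38
Deviation = 9.07 − 6.38 = 2.69 pp.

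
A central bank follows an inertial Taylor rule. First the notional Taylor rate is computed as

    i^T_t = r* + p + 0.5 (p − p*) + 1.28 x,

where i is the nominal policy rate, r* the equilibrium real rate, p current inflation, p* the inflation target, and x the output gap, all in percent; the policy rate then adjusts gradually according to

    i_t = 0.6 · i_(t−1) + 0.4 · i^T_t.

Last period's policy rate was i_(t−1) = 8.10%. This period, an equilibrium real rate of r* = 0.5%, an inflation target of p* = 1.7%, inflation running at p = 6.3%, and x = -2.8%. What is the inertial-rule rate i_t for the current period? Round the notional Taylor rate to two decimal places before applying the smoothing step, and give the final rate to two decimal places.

i^T_t = 0.5 + 6.3 + 0.5 × (6.3 − 1.7) + 1.28 × (-2.8)
   = 0.5 + 6.3 + 2.3 − 3.584 = 5.52
i_t = 0.6 × 8.10 + 0.4 × 5.52 = 4.86 + 2.208 = 7.07

7.07%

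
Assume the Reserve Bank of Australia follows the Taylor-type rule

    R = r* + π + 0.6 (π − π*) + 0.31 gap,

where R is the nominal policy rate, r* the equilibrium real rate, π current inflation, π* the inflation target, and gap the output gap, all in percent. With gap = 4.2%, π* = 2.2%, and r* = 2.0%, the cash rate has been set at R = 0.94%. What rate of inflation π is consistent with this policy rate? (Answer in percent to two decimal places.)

Collecting π: R = r* + (1 + 0.6) π − 0.6 π* + 0.31 gap
1.6 π = 0.94 − 2.0 + 0.6 × 2.2 − 0.31 × 4.2 = -1.042
π = -1.042 / 1.6 = -0.65

-0.65%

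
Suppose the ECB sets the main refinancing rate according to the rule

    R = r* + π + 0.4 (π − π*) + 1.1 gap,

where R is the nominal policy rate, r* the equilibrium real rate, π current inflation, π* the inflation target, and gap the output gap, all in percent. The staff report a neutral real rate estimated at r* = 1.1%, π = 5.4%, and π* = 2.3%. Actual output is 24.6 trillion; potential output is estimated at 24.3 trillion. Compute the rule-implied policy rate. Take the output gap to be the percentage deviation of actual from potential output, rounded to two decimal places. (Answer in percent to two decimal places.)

9.09%

Output gap = 100 × (24.6 − 24.3) / 24.3 = 1.23%.
R = 1.10 + 5.40 + 0.4 × (5.40 − 2.30) + 1.1 × 1.23
   = 1.10 + 5.4 + 1.24 + 1.353 = 9.09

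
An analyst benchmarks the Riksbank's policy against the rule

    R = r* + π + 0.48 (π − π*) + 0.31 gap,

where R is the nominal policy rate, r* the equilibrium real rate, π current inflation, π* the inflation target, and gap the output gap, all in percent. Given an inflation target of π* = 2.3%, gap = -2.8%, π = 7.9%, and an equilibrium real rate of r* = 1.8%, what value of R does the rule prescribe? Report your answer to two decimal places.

R = 1.8 + 7.9 + 0.48 × (7.9 − 2.3) + 0.31 × (-2.8)
   = 1.8 + 7.9 + 2.688 − 0.868 = 11.52

11.52%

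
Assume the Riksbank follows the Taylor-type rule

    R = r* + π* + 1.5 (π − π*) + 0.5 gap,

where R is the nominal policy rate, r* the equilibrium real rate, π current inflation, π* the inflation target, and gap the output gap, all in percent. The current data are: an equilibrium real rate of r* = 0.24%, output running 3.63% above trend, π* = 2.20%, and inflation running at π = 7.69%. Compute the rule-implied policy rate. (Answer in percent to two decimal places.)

12.49%

Output 3.63% above potential → gap = 3.63.
R = 0.24 + 2.20 + 1.5 × (7.69 − 2.20) + 0.5 × 3.63
   = 0.24 + 2.2 + 8.235 + 1.815 = 12.49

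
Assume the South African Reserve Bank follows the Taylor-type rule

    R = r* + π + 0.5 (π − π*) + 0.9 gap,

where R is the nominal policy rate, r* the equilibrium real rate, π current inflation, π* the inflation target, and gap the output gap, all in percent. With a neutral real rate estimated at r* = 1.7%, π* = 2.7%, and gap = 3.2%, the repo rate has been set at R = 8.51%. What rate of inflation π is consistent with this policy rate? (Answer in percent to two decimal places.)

Collecting π: R = r* + (1 + 0.5) π − 0.5 π* + 0.9 gap
1.5 π = 8.51 − 1.7 + 0.5 × 2.7 − 0.9 × 3.2 = 5.28
π = 5.28 / 1.5 = 3.52

3.52%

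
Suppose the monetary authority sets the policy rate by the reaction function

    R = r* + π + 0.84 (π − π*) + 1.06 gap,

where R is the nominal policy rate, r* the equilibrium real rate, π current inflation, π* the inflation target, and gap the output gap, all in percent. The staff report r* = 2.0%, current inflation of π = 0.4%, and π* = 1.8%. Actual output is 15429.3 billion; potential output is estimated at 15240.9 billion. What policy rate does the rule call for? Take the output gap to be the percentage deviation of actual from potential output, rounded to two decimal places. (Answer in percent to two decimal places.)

Output gap = 100 × (15429.3 − 15240.9) / 15240.9 = 1.24%.
R = 2.00 + 0.40 + 0.84 × (0.40 − 1.80) + 1.06 × 1.24
   = 2.00 + 0.4 − 1.176 + 1.3144 = 2.54

2.54%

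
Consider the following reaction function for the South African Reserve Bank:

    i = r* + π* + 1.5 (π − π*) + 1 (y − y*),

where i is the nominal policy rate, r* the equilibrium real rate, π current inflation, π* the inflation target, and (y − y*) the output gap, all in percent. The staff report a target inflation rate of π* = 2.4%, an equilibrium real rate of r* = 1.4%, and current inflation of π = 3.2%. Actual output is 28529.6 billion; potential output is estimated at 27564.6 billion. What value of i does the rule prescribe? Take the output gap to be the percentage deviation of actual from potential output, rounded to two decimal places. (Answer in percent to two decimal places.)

8.50%

Output gap = 100 × (28529.6 − 27564.6) / 27564.6 = 3.50%.
i = 1.40 + 2.40 + 1.5 × (3.20 − 2.40) + 1 × 3.50
   = 1.40 + 2.4 + 1.2 + 3.5 = 8.50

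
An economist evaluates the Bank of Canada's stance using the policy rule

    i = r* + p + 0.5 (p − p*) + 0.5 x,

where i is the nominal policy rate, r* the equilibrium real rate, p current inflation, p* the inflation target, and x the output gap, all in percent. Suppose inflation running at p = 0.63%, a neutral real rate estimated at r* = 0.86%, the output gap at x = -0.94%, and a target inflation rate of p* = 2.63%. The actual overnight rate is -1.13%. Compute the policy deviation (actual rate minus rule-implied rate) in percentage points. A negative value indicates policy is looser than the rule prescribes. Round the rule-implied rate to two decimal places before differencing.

i = 0.86 + 0.63 + 0.5 × (0.63 − 2.63) + 0.5 × (-0.94)
   = 0.86 + 0.63 − 1 − 0.47 = 0.02
Deviation = -1.13 − 0.02 = -1.15 pp.

-1.15 pp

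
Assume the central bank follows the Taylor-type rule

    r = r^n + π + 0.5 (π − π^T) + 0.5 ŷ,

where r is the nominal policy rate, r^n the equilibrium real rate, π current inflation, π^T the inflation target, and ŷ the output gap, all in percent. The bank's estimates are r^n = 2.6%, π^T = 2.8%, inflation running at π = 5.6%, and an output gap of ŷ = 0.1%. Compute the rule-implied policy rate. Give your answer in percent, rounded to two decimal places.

9.65%

r = 2.6 + 5.6 + 0.5 × (5.6 − 2.8) + 0.5 × 0.1
   = 2.6 + 5.6 + 1.4 + 0.05 = 9.65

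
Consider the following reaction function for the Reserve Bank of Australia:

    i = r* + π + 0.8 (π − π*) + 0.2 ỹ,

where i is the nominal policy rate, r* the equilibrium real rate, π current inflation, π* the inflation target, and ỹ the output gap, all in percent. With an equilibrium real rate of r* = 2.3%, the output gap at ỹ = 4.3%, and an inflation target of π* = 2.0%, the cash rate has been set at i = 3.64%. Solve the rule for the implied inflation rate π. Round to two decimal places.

1.16%

Collecting π: i = r* + (1 + 0.8) π − 0.8 π* + 0.2 ỹ
1.8 π = 3.64 − 2.3 + 0.8 × 2.0 − 0.2 × 4.3 = 2.08
π = 2.08 / 1.8 = 1.16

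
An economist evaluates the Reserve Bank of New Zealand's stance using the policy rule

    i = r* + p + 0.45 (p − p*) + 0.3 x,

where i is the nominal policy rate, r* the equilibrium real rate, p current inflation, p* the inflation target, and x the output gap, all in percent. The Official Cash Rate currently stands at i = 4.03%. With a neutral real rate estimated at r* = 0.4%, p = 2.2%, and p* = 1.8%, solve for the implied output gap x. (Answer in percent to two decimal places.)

0.3 x = 4.03 − 0.4 − 2.2 − 0.45 × (2.2 − 1.8) = 1.25
x = 1.25 / 0.3 = 4.17

4.17%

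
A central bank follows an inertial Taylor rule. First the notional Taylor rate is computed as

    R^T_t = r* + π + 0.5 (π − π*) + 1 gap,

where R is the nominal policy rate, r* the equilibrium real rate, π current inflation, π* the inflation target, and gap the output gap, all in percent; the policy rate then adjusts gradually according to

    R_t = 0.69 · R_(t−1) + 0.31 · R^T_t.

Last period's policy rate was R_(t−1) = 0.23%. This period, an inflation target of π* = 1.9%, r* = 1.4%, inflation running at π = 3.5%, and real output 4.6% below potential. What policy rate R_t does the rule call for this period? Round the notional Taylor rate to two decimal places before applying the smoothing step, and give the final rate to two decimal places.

Output 4.6% below potential → gap = -4.6.
R^T_t = 1.4 + 3.5 + 0.5 × (3.5 − 1.9) + 1 × (-4.6)
   = 1.4 + 3.5 + 0.8 − 4.6 = 1.10
R_t = 0.69 × 0.23 + 0.31 × 1.10 = 0.1587 + 0.341 = 0.50

0.50%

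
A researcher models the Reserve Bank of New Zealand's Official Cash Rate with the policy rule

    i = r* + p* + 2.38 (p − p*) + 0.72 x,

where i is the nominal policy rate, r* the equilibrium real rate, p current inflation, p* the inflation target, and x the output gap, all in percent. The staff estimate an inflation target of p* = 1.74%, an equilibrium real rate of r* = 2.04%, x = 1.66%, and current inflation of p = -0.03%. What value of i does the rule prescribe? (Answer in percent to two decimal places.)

i = 2.04 + 1.74 + 2.38 × (-0.03 − 1.74) + 0.72 × 1.66
   = 2.04 + 1.74 − 4.2126 + 1.1952 = 0.76

0.76%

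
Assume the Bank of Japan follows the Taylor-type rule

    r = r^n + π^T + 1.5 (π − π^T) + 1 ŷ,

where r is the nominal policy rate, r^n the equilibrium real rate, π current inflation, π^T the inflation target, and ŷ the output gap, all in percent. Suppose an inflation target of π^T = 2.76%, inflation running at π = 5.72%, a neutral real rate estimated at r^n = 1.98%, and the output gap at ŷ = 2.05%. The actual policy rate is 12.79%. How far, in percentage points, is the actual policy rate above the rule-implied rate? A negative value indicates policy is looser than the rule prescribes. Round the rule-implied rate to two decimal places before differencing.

1.56 pp

r = 1.98 + 2.76 + 1.5 × (5.72 − 2.76) + 1 × 2.05
   = 1.98 + 2.76 + 4.44 + 2.05 = 11.23
Deviation = 12.79 − 11.23 = 1.56 pp.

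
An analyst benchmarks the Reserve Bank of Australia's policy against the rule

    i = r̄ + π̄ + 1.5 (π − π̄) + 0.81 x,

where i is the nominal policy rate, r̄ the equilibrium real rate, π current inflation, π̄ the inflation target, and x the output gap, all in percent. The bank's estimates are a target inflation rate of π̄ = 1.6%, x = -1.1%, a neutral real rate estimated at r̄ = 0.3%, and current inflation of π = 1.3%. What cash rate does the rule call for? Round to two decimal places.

0.56%

i = 0.3 + 1.6 + 1.5 × (1.3 − 1.6) + 0.81 × (-1.1)
   = 0.3 + 1.6 − 0.45 − 0.891 = 0.56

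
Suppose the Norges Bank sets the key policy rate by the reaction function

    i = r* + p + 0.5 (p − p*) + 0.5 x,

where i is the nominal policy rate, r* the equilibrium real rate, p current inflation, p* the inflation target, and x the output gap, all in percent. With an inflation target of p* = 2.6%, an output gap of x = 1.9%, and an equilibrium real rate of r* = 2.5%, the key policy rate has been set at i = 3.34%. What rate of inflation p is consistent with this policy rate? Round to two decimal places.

Collecting p: i = r* + (1 + 0.5) p − 0.5 p* + 0.5 x
1.5 p = 3.34 − 2.5 + 0.5 × 2.6 − 0.5 × 1.9 = 1.19
p = 1.19 / 1.5 = 0.79

0.79%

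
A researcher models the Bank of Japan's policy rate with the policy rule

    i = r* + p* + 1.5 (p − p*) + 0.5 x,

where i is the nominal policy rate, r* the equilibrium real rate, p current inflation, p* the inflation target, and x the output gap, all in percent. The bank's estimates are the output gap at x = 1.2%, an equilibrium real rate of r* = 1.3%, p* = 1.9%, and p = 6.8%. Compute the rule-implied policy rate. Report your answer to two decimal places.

11.15%

i = 1.3 + 1.9 + 1.5 × (6.8 − 1.9) + 0.5 × 1.2
   = 1.3 + 1.9 + 7.35 + 0.6 = 11.15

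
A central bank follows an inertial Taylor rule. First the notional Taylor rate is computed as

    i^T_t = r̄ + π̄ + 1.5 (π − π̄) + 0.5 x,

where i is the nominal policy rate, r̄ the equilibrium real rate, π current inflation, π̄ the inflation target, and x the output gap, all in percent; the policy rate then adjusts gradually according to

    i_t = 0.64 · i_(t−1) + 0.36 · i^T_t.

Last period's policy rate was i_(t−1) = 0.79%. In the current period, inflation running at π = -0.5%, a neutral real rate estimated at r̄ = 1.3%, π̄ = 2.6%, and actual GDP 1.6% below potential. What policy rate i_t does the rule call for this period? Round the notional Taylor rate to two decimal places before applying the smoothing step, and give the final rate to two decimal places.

Output 1.6% below potential → x = -1.6.
i^T_t = 1.3 + 2.6 + 1.5 × (-0.5 − 2.6) + 0.5 × (-1.6)
   = 1.3 + 2.6 − 4.65 − 0.8 = -1.55
i_t = 0.64 × 0.79 + 0.36 × (-1.55) = 0.5056 − 0.558 = -0.05

-0.05%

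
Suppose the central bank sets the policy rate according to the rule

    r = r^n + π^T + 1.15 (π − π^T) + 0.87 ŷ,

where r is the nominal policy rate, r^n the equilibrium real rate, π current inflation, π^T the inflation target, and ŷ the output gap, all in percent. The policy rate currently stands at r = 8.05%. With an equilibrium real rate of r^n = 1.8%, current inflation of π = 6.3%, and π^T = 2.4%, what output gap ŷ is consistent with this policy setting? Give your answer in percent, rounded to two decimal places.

0.87 ŷ = 8.05 − 1.8 − 2.4 − 1.15 × (6.3 − 2.4) = -0.635
ŷ = -0.635 / 0.87 = -0.73

-0.73%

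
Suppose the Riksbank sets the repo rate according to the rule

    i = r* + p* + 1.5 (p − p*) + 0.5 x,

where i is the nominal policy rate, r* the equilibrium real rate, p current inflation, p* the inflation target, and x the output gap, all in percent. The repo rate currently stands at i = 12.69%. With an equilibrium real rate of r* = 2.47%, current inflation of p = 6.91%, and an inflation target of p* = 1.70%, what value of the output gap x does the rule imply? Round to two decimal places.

0.5 x = 12.69 − 2.47 − 1.70 − 1.5 × (6.91 − 1.70) = 0.705
x = 0.705 / 0.5 = 1.41

1.41%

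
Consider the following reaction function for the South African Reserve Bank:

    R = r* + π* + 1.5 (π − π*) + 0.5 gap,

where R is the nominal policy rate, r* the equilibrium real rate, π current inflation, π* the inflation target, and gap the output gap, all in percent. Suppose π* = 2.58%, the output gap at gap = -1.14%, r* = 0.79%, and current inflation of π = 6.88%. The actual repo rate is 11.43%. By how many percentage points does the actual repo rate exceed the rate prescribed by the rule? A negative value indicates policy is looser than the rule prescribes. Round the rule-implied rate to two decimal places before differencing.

2.18 pp

R = 0.79 + 2.58 + 1.5 × (6.88 − 2.58) + 0.5 × (-1.14)
   = 0.79 + 2.58 + 6.45 − 0.57 = 9.25
Deviation = 11.43 − 9.25 = 2.18 pp.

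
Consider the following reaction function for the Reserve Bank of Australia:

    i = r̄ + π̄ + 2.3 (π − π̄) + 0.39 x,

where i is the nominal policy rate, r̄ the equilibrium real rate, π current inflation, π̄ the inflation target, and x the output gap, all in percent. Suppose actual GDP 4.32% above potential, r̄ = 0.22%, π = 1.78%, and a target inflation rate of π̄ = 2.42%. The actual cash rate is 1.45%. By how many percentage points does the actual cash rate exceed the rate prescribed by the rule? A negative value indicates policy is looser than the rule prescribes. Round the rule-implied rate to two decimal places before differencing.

Output 4.32% above potential → x = 4.32.
i = 0.22 + 2.42 + 2.3 × (1.78 − 2.42) + 0.39 × 4.32
   = 0.22 + 2.42 − 1.472 + 1.6848 = 2.85
Deviation = 1.45 − 2.85 = -1.40 pp.

-1.40 pp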